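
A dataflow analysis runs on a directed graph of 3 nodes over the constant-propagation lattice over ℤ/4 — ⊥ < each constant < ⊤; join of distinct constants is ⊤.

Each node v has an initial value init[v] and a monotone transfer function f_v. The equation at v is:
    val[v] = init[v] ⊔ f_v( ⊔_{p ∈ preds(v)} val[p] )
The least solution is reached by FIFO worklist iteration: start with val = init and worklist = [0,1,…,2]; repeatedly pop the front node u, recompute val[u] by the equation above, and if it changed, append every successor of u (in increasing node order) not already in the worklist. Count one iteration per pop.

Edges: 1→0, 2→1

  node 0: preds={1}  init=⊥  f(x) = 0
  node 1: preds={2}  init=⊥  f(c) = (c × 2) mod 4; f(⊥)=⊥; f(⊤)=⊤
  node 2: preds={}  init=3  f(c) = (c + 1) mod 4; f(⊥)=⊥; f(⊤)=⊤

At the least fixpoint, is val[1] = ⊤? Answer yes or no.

Worklist (4 pops):
  #1 pop 0: in=⊥ → 0 (was ⊥); enqueue []
  #2 pop 1: in=3 → 2 (was ⊥); enqueue [0]
  #3 pop 2: in=⊥ → 3 (no change)
  #4 pop 0: in=2 → 0 (no change)

Fixpoint:
  val[0] = 0
  val[1] = 2
  val[2] = 3

no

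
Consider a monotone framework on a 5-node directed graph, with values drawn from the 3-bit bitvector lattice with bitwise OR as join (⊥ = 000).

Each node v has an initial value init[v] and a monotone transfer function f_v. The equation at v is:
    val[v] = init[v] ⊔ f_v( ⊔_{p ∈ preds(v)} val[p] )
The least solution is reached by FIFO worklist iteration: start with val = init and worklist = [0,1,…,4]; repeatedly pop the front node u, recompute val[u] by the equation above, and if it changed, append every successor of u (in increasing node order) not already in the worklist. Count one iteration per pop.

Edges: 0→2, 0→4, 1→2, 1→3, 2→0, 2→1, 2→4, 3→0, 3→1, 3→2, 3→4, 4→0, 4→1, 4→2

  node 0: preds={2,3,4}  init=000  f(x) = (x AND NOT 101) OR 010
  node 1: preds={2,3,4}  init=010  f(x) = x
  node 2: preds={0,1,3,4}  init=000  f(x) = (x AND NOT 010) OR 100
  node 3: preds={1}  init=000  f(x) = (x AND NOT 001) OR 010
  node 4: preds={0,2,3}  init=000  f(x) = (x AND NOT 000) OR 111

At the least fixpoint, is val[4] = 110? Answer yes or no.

Iteration log — 13 steps:
  step 1. node 0  ⊔preds=000  new=010  old=000  +wl: 
  step 2. node 1  ⊔preds=000  new=010  stable
  step 3. node 2  ⊔preds=010  new=100  old=000  +wl: 0,1
  step 4. node 3  ⊔preds=010  new=010  old=000  +wl: 2
  step 5. node 4  ⊔preds=110  new=111  old=000  +wl: 
  step 6. node 0  ⊔preds=111  new=010  stable
  step 7. node 1  ⊔preds=111  new=111  old=010  +wl: 3
  step 8. node 2  ⊔preds=111  new=101  old=100  +wl: 0,1,4
  step 9. node 3  ⊔preds=111  new=110  old=010  +wl: 2
  step 10. node 0  ⊔preds=111  new=010  stable
  step 11. node 1  ⊔preds=111  new=111  stable
  step 12. node 4  ⊔preds=111  new=111  stable
  step 13. node 2  ⊔preds=111  new=101  stable

Least fixpoint reached:
  node 0: 010
  node 1: 111
  node 2: 101
  node 3: 110
  node 4: 111

no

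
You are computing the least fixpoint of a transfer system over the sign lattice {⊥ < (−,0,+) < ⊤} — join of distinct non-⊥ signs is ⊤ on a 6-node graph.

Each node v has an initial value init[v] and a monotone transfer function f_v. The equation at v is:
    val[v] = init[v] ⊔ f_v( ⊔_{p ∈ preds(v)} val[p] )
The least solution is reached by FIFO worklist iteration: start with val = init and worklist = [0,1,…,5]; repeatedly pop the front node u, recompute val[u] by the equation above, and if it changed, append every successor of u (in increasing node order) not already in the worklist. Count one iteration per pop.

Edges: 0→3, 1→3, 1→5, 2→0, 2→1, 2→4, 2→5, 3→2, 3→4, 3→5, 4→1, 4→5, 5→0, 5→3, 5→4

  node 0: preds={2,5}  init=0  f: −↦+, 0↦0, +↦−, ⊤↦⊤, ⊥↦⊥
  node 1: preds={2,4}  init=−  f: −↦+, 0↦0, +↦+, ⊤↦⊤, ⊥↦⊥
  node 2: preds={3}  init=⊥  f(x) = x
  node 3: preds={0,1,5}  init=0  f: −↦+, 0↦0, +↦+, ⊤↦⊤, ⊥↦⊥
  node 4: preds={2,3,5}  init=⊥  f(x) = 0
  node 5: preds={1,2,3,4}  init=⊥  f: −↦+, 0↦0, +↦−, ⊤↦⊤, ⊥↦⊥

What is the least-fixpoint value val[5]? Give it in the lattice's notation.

Trace (14 dequeues):
  [1] u=0 | in ⊥ | out 0 | ==
  [2] u=1 | in ⊥ | out − | ==
  [3] u=2 | in 0 | out 0 | prev ⊥ | push {0,1}
  [4] u=3 | in ⊤ | out ⊤ | prev 0 | push {2}
  [5] u=4 | in ⊤ | out 0 | prev ⊥ | push {}
  [6] u=5 | in ⊤ | out ⊤ | prev ⊥ | push {3,4}
  [7] u=0 | in ⊤ | out ⊤ | prev 0 | push {}
  [8] u=1 | in 0 | out ⊤ | prev − | push {5}
  [9] u=2 | in ⊤ | out ⊤ | prev 0 | push {0,1}
  [10] u=3 | in ⊤ | out ⊤ | ==
  [11] u=4 | in ⊤ | out 0 | ==
  [12] u=5 | in ⊤ | out ⊤ | ==
  [13] u=0 | in ⊤ | out ⊤ | ==
  [14] u=1 | in ⊤ | out ⊤ | ==

Converged values:
  [0] ⊤
  [1] ⊤
  [2] ⊤
  [3] ⊤
  [4] 0
  [5] ⊤

⊤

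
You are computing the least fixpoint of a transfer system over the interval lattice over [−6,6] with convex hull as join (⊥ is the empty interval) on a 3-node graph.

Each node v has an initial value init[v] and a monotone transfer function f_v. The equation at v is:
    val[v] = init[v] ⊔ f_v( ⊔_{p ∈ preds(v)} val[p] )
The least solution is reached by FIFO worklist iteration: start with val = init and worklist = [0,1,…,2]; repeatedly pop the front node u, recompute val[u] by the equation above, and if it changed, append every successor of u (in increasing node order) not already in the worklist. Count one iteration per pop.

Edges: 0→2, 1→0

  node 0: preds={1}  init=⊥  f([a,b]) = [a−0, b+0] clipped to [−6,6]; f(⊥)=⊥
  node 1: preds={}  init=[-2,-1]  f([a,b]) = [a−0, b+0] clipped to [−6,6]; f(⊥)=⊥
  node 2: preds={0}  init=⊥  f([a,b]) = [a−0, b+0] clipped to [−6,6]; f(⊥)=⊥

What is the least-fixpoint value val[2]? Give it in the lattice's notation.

Trace (3 dequeues):
  [1] u=0 | in [-2,-1] | out [-2,-1] | prev ⊥ | push {}
  [2] u=1 | in ⊥ | out [-2,-1] | ==
  [3] u=2 | in [-2,-1] | out [-2,-1] | prev ⊥ | push {}

Converged values:
  [0] [-2,-1]
  [1] [-2,-1]
  [2] [-2,-1]

[-2,-1]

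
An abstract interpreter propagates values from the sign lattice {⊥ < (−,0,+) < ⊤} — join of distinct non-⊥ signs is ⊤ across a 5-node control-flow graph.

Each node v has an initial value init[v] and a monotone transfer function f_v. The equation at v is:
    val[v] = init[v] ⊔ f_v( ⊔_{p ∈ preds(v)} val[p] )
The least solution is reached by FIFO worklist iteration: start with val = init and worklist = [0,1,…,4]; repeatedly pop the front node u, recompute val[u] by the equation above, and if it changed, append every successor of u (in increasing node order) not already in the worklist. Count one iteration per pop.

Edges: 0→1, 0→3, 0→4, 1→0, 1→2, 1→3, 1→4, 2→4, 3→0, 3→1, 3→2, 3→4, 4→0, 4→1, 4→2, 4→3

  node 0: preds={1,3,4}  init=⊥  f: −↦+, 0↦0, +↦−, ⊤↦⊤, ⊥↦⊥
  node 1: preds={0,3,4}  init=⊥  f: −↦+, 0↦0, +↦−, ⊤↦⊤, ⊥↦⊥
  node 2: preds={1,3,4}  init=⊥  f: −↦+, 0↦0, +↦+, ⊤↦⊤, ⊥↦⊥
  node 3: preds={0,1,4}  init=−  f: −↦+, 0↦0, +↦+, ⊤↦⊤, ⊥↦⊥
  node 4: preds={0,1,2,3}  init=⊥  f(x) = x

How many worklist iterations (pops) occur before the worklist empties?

10

Worklist (10 pops):
  #1 pop 0: in=− → + (was ⊥); enqueue []
  #2 pop 1: in=⊤ → ⊤ (was ⊥); enqueue [0]
  #3 pop 2: in=⊤ → ⊤ (was ⊥); enqueue []
  #4 pop 3: in=⊤ → ⊤ (was −); enqueue [1,2]
  #5 pop 4: in=⊤ → ⊤ (was ⊥); enqueue [3]
  #6 pop 0: in=⊤ → ⊤ (was +); enqueue [4]
  #7 pop 1: in=⊤ → ⊤ (no change)
  #8 pop 2: in=⊤ → ⊤ (no change)
  #9 pop 3: in=⊤ → ⊤ (no change)
  #10 pop 4: in=⊤ → ⊤ (no change)

Fixpoint:
  val[0] = ⊤
  val[1] = ⊤
  val[2] = ⊤
  val[3] = ⊤
  val[4] = ⊤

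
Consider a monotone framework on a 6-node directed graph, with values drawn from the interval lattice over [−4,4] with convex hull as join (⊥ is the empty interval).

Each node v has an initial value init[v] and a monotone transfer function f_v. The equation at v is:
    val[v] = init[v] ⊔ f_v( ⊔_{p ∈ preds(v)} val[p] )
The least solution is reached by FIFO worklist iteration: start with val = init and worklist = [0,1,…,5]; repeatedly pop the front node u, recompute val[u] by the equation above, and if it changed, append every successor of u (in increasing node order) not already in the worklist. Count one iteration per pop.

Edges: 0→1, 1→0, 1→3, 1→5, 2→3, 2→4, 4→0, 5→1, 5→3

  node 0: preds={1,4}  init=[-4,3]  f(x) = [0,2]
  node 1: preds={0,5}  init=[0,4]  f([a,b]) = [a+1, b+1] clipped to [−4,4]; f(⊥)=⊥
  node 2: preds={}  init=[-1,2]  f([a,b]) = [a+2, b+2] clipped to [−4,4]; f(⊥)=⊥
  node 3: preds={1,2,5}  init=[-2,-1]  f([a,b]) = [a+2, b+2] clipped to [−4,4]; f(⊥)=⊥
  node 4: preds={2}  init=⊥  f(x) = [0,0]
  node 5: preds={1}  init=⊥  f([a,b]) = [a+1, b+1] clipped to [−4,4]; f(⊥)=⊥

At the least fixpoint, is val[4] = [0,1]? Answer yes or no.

no

Trace (9 dequeues):
  [1] u=0 | in [0,4] | out [-4,3] | ==
  [2] u=1 | in [-4,3] | out [-3,4] | prev [0,4] | push {0}
  [3] u=2 | in ⊥ | out [-1,2] | ==
  [4] u=3 | in [-3,4] | out [-2,4] | prev [-2,-1] | push {}
  [5] u=4 | in [-1,2] | out [0,0] | prev ⊥ | push {}
  [6] u=5 | in [-3,4] | out [-2,4] | prev ⊥ | push {1,3}
  [7] u=0 | in [-3,4] | out [-4,3] | ==
  [8] u=1 | in [-4,4] | out [-3,4] | ==
  [9] u=3 | in [-3,4] | out [-2,4] | ==

Converged values:
  [0] [-4,3]
  [1] [-3,4]
  [2] [-1,2]
  [3] [-2,4]
  [4] [0,0]
  [5] [-2,4]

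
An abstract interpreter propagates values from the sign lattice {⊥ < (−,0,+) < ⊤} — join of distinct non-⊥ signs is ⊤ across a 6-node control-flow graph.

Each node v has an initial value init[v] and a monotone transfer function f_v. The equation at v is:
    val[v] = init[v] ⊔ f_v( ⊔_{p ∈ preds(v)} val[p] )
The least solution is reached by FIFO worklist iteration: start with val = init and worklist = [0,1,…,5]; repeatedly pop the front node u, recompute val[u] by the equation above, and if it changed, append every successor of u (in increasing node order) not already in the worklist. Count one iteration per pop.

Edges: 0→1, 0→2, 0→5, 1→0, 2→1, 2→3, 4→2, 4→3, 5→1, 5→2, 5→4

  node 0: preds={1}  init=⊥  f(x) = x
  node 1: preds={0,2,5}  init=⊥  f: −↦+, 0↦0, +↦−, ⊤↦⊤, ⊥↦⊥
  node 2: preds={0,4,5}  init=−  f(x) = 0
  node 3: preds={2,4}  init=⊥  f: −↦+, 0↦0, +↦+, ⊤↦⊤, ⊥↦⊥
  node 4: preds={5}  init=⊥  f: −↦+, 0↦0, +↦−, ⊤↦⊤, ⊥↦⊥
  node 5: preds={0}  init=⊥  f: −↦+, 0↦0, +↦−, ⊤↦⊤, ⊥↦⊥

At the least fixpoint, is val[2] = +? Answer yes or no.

Iteration log — 21 steps:
  step 1. node 0  ⊔preds=⊥  new=⊥  stable
  step 2. node 1  ⊔preds=−  new=+  old=⊥  +wl: 0
  step 3. node 2  ⊔preds=⊥  new=⊤  old=−  +wl: 1
  step 4. node 3  ⊔preds=⊤  new=⊤  old=⊥  +wl: 
  step 5. node 4  ⊔preds=⊥  new=⊥  stable
  step 6. node 5  ⊔preds=⊥  new=⊥  stable
  step 7. node 0  ⊔preds=+  new=+  old=⊥  +wl: 2,5
  step 8. node 1  ⊔preds=⊤  new=⊤  old=+  +wl: 0
  step 9. node 2  ⊔preds=+  new=⊤  stable
  step 10. node 5  ⊔preds=+  new=−  old=⊥  +wl: 1,2,4
  step 11. node 0  ⊔preds=⊤  new=⊤  old=+  +wl: 5
  step 12. node 1  ⊔preds=⊤  new=⊤  stable
  step 13. node 2  ⊔preds=⊤  new=⊤  stable
  step 14. node 4  ⊔preds=−  new=+  old=⊥  +wl: 2,3
  step 15. node 5  ⊔preds=⊤  new=⊤  old=−  +wl: 1,4
  step 16. node 2  ⊔preds=⊤  new=⊤  stable
  step 17. node 3  ⊔preds=⊤  new=⊤  stable
  step 18. node 1  ⊔preds=⊤  new=⊤  stable
  step 19. node 4  ⊔preds=⊤  new=⊤  old=+  +wl: 2,3
  step 20. node 2  ⊔preds=⊤  new=⊤  stable
  step 21. node 3  ⊔preds=⊤  new=⊤  stable

Least fixpoint reached:
  node 0: ⊤
  node 1: ⊤
  node 2: ⊤
  node 3: ⊤
  node 4: ⊤
  node 5: ⊤

no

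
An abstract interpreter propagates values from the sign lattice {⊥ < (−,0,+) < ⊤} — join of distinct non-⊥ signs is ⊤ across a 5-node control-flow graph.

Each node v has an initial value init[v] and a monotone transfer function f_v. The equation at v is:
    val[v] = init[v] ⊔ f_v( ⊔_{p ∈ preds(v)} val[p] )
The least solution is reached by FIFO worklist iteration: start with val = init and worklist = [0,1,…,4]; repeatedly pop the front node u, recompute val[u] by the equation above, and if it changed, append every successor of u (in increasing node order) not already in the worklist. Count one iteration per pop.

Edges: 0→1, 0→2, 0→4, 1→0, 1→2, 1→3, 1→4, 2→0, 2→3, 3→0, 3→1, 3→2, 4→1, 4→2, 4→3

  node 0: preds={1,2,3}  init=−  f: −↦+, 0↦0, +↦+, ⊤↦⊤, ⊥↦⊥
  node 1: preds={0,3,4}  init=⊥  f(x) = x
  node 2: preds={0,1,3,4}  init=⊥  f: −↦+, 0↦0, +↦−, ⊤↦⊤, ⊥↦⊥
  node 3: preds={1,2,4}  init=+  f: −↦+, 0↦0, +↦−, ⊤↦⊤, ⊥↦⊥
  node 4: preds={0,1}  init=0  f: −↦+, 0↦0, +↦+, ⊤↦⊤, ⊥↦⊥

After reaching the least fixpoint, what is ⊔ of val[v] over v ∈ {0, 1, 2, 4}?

⊤

Worklist (9 pops):
  #1 pop 0: in=+ → ⊤ (was −); enqueue []
  #2 pop 1: in=⊤ → ⊤ (was ⊥); enqueue [0]
  #3 pop 2: in=⊤ → ⊤ (was ⊥); enqueue []
  #4 pop 3: in=⊤ → ⊤ (was +); enqueue [1,2]
  #5 pop 4: in=⊤ → ⊤ (was 0); enqueue [3]
  #6 pop 0: in=⊤ → ⊤ (no change)
  #7 pop 1: in=⊤ → ⊤ (no change)
  #8 pop 2: in=⊤ → ⊤ (no change)
  #9 pop 3: in=⊤ → ⊤ (no change)

Fixpoint:
  val[0] = ⊤
  val[1] = ⊤
  val[2] = ⊤
  val[3] = ⊤
  val[4] = ⊤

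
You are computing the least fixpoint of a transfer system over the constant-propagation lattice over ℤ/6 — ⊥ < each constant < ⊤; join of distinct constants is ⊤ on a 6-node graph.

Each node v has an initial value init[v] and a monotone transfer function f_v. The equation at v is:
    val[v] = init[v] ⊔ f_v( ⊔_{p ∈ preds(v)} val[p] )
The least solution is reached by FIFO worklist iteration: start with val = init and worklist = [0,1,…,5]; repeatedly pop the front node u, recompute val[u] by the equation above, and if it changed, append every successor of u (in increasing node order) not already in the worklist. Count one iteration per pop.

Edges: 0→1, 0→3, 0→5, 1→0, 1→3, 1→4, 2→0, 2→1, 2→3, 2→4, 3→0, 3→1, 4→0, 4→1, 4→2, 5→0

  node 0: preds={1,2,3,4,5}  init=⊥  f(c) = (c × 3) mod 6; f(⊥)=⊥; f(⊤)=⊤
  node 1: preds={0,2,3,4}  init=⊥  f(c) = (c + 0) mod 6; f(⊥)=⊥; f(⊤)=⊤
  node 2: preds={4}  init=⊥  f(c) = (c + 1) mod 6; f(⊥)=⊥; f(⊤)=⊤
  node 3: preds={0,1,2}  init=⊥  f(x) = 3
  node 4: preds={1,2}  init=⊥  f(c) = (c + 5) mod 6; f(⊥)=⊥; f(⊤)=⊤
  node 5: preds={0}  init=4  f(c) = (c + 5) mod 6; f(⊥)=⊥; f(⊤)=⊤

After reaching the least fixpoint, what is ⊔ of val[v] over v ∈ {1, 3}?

Worklist (20 pops):
  #1 pop 0: in=4 → 0 (was ⊥); enqueue []
  #2 pop 1: in=0 → 0 (was ⊥); enqueue [0]
  #3 pop 2: in=⊥ → ⊥ (no change)
  #4 pop 3: in=0 → 3 (was ⊥); enqueue [1]
  #5 pop 4: in=0 → 5 (was ⊥); enqueue [2]
  #6 pop 5: in=0 → ⊤ (was 4); enqueue []
  #7 pop 0: in=⊤ → ⊤ (was 0); enqueue [3,5]
  #8 pop 1: in=⊤ → ⊤ (was 0); enqueue [0,4]
  #9 pop 2: in=5 → 0 (was ⊥); enqueue [1]
  #10 pop 3: in=⊤ → 3 (no change)
  #11 pop 5: in=⊤ → ⊤ (no change)
  #12 pop 0: in=⊤ → ⊤ (no change)
  #13 pop 4: in=⊤ → ⊤ (was 5); enqueue [0,2]
  #14 pop 1: in=⊤ → ⊤ (no change)
  #15 pop 0: in=⊤ → ⊤ (no change)
  #16 pop 2: in=⊤ → ⊤ (was 0); enqueue [0,1,3,4]
  #17 pop 0: in=⊤ → ⊤ (no change)
  #18 pop 1: in=⊤ → ⊤ (no change)
  #19 pop 3: in=⊤ → 3 (no change)
  #20 pop 4: in=⊤ → ⊤ (no change)

Fixpoint:
  val[0] = ⊤
  val[1] = ⊤
  val[2] = ⊤
  val[3] = 3
  val[4] = ⊤
  val[5] = ⊤

⊤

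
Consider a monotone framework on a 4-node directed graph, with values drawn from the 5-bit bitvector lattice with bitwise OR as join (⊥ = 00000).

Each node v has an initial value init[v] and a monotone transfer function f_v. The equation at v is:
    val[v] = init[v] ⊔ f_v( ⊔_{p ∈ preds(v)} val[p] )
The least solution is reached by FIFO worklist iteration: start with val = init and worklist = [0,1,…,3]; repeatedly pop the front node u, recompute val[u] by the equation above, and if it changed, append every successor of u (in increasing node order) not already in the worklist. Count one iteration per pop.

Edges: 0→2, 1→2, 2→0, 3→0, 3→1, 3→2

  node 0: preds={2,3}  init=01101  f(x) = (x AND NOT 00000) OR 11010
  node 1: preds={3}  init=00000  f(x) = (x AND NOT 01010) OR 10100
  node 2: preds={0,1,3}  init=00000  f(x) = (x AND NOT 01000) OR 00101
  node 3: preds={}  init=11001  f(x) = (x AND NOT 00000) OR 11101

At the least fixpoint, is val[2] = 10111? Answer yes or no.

yes

Worklist (7 pops):
  #1 pop 0: in=11001 → 11111 (was 01101); enqueue []
  #2 pop 1: in=11001 → 10101 (was 00000); enqueue []
  #3 pop 2: in=11111 → 10111 (was 00000); enqueue [0]
  #4 pop 3: in=00000 → 11101 (was 11001); enqueue [1,2]
  #5 pop 0: in=11111 → 11111 (no change)
  #6 pop 1: in=11101 → 10101 (no change)
  #7 pop 2: in=11111 → 10111 (no change)

Fixpoint:
  val[0] = 11111
  val[1] = 10101
  val[2] = 10111
  val[3] = 11101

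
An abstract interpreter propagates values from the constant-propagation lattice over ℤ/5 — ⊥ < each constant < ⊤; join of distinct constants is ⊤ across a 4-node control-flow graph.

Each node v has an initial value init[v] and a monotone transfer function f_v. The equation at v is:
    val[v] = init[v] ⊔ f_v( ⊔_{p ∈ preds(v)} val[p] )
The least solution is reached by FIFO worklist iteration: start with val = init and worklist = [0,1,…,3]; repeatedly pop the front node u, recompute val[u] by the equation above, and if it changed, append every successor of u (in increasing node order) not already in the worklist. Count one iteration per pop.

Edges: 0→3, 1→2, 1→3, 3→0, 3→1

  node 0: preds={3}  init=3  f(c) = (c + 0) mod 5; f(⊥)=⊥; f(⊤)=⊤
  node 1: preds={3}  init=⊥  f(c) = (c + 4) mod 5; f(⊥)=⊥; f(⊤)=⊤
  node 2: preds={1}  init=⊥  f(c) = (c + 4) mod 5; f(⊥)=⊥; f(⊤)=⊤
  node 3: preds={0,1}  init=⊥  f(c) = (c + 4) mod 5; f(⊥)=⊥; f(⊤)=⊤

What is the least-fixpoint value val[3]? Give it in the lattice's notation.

⊤

Iteration log — 12 steps:
  step 1. node 0  ⊔preds=⊥  new=3  stable
  step 2. node 1  ⊔preds=⊥  new=⊥  stable
  step 3. node 2  ⊔preds=⊥  new=⊥  stable
  step 4. node 3  ⊔preds=3  new=2  old=⊥  +wl: 0,1
  step 5. node 0  ⊔preds=2  new=⊤  old=3  +wl: 3
  step 6. node 1  ⊔preds=2  new=1  old=⊥  +wl: 2
  step 7. node 3  ⊔preds=⊤  new=⊤  old=2  +wl: 0,1
  step 8. node 2  ⊔preds=1  new=0  old=⊥  +wl: 
  step 9. node 0  ⊔preds=⊤  new=⊤  stable
  step 10. node 1  ⊔preds=⊤  new=⊤  old=1  +wl: 2,3
  step 11. node 2  ⊔preds=⊤  new=⊤  old=0  +wl: 
  step 12. node 3  ⊔preds=⊤  new=⊤  stable

Least fixpoint reached:
  node 0: ⊤
  node 1: ⊤
  node 2: ⊤
  node 3: ⊤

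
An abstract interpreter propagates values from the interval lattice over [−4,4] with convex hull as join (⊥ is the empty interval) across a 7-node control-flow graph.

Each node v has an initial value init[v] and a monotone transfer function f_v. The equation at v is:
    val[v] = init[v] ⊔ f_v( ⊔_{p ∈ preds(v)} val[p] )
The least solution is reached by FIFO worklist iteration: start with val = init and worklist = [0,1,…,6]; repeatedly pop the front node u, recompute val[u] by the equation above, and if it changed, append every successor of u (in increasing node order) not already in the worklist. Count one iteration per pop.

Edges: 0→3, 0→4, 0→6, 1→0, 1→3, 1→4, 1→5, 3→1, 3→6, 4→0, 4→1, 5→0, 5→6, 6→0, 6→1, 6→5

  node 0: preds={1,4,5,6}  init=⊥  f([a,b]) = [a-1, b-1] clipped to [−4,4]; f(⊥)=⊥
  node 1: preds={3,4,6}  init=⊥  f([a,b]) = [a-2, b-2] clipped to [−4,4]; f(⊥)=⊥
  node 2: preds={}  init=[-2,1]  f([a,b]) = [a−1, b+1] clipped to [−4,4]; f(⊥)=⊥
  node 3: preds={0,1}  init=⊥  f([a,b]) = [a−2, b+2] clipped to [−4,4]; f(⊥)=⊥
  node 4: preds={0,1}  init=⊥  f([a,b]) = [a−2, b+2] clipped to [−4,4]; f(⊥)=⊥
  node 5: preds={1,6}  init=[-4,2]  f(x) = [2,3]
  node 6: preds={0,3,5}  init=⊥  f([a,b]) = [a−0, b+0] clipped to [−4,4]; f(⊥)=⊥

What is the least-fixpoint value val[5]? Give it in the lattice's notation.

Worklist (19 pops):
  #1 pop 0: in=[-4,2] → [-4,1] (was ⊥); enqueue []
  #2 pop 1: in=⊥ → ⊥ (no change)
  #3 pop 2: in=⊥ → [-2,1] (no change)
  #4 pop 3: in=[-4,1] → [-4,3] (was ⊥); enqueue [1]
  #5 pop 4: in=[-4,1] → [-4,3] (was ⊥); enqueue [0]
  #6 pop 5: in=⊥ → [-4,3] (was [-4,2]); enqueue []
  #7 pop 6: in=[-4,3] → [-4,3] (was ⊥); enqueue [5]
  #8 pop 1: in=[-4,3] → [-4,1] (was ⊥); enqueue [3,4]
  #9 pop 0: in=[-4,3] → [-4,2] (was [-4,1]); enqueue [6]
  #10 pop 5: in=[-4,3] → [-4,3] (no change)
  #11 pop 3: in=[-4,2] → [-4,4] (was [-4,3]); enqueue [1]
  #12 pop 4: in=[-4,2] → [-4,4] (was [-4,3]); enqueue [0]
  #13 pop 6: in=[-4,4] → [-4,4] (was [-4,3]); enqueue [5]
  #14 pop 1: in=[-4,4] → [-4,2] (was [-4,1]); enqueue [3,4]
  #15 pop 0: in=[-4,4] → [-4,3] (was [-4,2]); enqueue [6]
  #16 pop 5: in=[-4,4] → [-4,3] (no change)
  #17 pop 3: in=[-4,3] → [-4,4] (no change)
  #18 pop 4: in=[-4,3] → [-4,4] (no change)
  #19 pop 6: in=[-4,4] → [-4,4] (no change)

Fixpoint:
  val[0] = [-4,3]
  val[1] = [-4,2]
  val[2] = [-2,1]
  val[3] = [-4,4]
  val[4] = [-4,4]
  val[5] = [-4,3]
  val[6] = [-4,4]

[-4,3]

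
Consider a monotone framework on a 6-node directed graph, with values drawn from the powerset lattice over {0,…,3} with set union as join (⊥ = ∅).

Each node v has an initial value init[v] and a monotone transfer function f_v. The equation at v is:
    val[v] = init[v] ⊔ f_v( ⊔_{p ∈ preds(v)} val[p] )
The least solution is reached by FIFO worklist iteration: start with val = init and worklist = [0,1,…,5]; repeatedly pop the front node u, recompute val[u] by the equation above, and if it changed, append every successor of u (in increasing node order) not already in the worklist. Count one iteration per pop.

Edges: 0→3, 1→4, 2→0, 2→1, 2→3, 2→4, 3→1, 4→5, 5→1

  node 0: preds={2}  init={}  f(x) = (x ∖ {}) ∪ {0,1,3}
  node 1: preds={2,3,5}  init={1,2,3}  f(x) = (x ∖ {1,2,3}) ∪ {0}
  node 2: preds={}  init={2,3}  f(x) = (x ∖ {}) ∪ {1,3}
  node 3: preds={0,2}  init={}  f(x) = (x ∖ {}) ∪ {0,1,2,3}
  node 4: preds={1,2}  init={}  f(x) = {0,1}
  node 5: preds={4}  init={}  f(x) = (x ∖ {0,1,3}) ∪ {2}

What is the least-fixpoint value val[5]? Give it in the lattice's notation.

Worklist (8 pops):
  #1 pop 0: in={2,3} → {0,1,2,3} (was {}); enqueue []
  #2 pop 1: in={2,3} → {0,1,2,3} (was {1,2,3}); enqueue []
  #3 pop 2: in={} → {1,2,3} (was {2,3}); enqueue [0,1]
  #4 pop 3: in={0,1,2,3} → {0,1,2,3} (was {}); enqueue []
  #5 pop 4: in={0,1,2,3} → {0,1} (was {}); enqueue []
  #6 pop 5: in={0,1} → {2} (was {}); enqueue []
  #7 pop 0: in={1,2,3} → {0,1,2,3} (no change)
  #8 pop 1: in={0,1,2,3} → {0,1,2,3} (no change)

Fixpoint:
  val[0] = {0,1,2,3}
  val[1] = {0,1,2,3}
  val[2] = {1,2,3}
  val[3] = {0,1,2,3}
  val[4] = {0,1}
  val[5] = {2}

{2}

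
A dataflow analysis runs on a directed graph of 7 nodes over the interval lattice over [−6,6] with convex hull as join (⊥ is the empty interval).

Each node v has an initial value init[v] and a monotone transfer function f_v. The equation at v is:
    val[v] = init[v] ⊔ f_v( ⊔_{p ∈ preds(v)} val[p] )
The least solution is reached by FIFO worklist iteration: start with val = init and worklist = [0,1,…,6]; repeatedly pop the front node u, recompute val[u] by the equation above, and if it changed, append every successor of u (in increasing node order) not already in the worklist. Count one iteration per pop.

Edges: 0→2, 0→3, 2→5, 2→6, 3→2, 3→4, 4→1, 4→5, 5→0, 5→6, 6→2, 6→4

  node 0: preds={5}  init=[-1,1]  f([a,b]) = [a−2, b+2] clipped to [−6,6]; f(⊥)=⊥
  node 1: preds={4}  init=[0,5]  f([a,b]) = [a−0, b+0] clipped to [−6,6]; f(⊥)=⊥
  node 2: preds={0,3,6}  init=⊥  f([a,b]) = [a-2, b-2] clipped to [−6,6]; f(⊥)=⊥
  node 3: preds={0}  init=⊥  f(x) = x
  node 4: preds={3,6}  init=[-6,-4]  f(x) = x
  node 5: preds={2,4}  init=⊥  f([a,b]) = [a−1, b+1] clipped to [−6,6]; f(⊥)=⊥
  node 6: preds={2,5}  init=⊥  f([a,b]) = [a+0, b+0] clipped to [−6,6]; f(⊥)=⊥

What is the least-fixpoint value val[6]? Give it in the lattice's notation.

[-6,6]

Trace (36 dequeues):
  [1] u=0 | in ⊥ | out [-1,1] | ==
  [2] u=1 | in [-6,-4] | out [-6,5] | prev [0,5] | push {}
  [3] u=2 | in [-1,1] | out [-3,-1] | prev ⊥ | push {}
  [4] u=3 | in [-1,1] | out [-1,1] | prev ⊥ | push {2}
  [5] u=4 | in [-1,1] | out [-6,1] | prev [-6,-4] | push {1}
  [6] u=5 | in [-6,1] | out [-6,2] | prev ⊥ | push {0}
  [7] u=6 | in [-6,2] | out [-6,2] | prev ⊥ | push {4}
  [8] u=2 | in [-6,2] | out [-6,0] | prev [-3,-1] | push {5,6}
  [9] u=1 | in [-6,1] | out [-6,5] | ==
  [10] u=0 | in [-6,2] | out [-6,4] | prev [-1,1] | push {2,3}
  [11] u=4 | in [-6,2] | out [-6,2] | prev [-6,1] | push {1}
  [12] u=5 | in [-6,2] | out [-6,3] | prev [-6,2] | push {0}
  [13] u=6 | in [-6,3] | out [-6,3] | prev [-6,2] | push {4}
  [14] u=2 | in [-6,4] | out [-6,2] | prev [-6,0] | push {5,6}
  [15] u=3 | in [-6,4] | out [-6,4] | prev [-1,1] | push {2}
  [16] u=1 | in [-6,2] | out [-6,5] | ==
  [17] u=0 | in [-6,3] | out [-6,5] | prev [-6,4] | push {3}
  [18] u=4 | in [-6,4] | out [-6,4] | prev [-6,2] | push {1}
  [19] u=5 | in [-6,4] | out [-6,5] | prev [-6,3] | push {0}
  [20] u=6 | in [-6,5] | out [-6,5] | prev [-6,3] | push {4}
  [21] u=2 | in [-6,5] | out [-6,3] | prev [-6,2] | push {5,6}
  [22] u=3 | in [-6,5] | out [-6,5] | prev [-6,4] | push {2}
  [23] u=1 | in [-6,4] | out [-6,5] | ==
  [24] u=0 | in [-6,5] | out [-6,6] | prev [-6,5] | push {3}
  [25] u=4 | in [-6,5] | out [-6,5] | prev [-6,4] | push {1}
  [26] u=5 | in [-6,5] | out [-6,6] | prev [-6,5] | push {0}
  [27] u=6 | in [-6,6] | out [-6,6] | prev [-6,5] | push {4}
  [28] u=2 | in [-6,6] | out [-6,4] | prev [-6,3] | push {5,6}
  [29] u=3 | in [-6,6] | out [-6,6] | prev [-6,5] | push {2}
  [30] u=1 | in [-6,5] | out [-6,5] | ==
  [31] u=0 | in [-6,6] | out [-6,6] | ==
  [32] u=4 | in [-6,6] | out [-6,6] | prev [-6,5] | push {1}
  [33] u=5 | in [-6,6] | out [-6,6] | ==
  [34] u=6 | in [-6,6] | out [-6,6] | ==
  [35] u=2 | in [-6,6] | out [-6,4] | ==
  [36] u=1 | in [-6,6] | out [-6,6] | prev [-6,5] | push {}

Converged values:
  [0] [-6,6]
  [1] [-6,6]
  [2] [-6,4]
  [3] [-6,6]
  [4] [-6,6]
  [5] [-6,6]
  [6] [-6,6]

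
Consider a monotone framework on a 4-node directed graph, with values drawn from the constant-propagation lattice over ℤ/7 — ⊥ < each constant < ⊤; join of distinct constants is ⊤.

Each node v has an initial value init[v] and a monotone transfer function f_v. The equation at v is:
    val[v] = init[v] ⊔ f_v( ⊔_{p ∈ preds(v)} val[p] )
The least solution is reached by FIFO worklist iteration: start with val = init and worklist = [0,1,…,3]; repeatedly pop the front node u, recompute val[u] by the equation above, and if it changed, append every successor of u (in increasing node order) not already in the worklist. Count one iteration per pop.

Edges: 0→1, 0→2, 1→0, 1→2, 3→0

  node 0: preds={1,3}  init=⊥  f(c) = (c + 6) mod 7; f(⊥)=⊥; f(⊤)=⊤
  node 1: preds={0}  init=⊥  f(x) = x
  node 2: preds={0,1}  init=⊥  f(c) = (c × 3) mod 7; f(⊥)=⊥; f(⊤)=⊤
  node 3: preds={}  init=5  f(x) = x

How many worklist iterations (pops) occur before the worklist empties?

Worklist (8 pops):
  #1 pop 0: in=5 → 4 (was ⊥); enqueue []
  #2 pop 1: in=4 → 4 (was ⊥); enqueue [0]
  #3 pop 2: in=4 → 5 (was ⊥); enqueue []
  #4 pop 3: in=⊥ → 5 (no change)
  #5 pop 0: in=⊤ → ⊤ (was 4); enqueue [1,2]
  #6 pop 1: in=⊤ → ⊤ (was 4); enqueue [0]
  #7 pop 2: in=⊤ → ⊤ (was 5); enqueue []
  #8 pop 0: in=⊤ → ⊤ (no change)

Fixpoint:
  val[0] = ⊤
  val[1] = ⊤
  val[2] = ⊤
  val[3] = 5

8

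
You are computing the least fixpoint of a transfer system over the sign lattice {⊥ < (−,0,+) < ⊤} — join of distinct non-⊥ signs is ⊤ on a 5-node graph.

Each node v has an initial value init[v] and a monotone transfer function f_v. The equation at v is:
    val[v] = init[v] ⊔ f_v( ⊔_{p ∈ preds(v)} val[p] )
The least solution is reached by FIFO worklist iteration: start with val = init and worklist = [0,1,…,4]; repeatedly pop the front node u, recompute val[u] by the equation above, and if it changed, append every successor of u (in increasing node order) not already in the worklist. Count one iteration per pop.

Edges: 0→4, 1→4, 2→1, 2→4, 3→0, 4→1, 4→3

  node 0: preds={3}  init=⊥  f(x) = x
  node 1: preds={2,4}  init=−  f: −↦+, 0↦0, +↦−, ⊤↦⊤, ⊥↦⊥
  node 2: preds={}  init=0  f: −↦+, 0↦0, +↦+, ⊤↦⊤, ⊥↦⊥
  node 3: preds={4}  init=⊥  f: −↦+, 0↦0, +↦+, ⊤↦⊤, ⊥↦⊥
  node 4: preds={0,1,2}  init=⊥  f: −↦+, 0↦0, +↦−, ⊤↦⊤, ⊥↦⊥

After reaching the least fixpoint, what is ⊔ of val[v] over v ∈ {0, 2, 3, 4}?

Trace (9 dequeues):
  [1] u=0 | in ⊥ | out ⊥ | ==
  [2] u=1 | in 0 | out ⊤ | prev − | push {}
  [3] u=2 | in ⊥ | out 0 | ==
  [4] u=3 | in ⊥ | out ⊥ | ==
  [5] u=4 | in ⊤ | out ⊤ | prev ⊥ | push {1,3}
  [6] u=1 | in ⊤ | out ⊤ | ==
  [7] u=3 | in ⊤ | out ⊤ | prev ⊥ | push {0}
  [8] u=0 | in ⊤ | out ⊤ | prev ⊥ | push {4}
  [9] u=4 | in ⊤ | out ⊤ | ==

Converged values:
  [0] ⊤
  [1] ⊤
  [2] 0
  [3] ⊤
  [4] ⊤

⊤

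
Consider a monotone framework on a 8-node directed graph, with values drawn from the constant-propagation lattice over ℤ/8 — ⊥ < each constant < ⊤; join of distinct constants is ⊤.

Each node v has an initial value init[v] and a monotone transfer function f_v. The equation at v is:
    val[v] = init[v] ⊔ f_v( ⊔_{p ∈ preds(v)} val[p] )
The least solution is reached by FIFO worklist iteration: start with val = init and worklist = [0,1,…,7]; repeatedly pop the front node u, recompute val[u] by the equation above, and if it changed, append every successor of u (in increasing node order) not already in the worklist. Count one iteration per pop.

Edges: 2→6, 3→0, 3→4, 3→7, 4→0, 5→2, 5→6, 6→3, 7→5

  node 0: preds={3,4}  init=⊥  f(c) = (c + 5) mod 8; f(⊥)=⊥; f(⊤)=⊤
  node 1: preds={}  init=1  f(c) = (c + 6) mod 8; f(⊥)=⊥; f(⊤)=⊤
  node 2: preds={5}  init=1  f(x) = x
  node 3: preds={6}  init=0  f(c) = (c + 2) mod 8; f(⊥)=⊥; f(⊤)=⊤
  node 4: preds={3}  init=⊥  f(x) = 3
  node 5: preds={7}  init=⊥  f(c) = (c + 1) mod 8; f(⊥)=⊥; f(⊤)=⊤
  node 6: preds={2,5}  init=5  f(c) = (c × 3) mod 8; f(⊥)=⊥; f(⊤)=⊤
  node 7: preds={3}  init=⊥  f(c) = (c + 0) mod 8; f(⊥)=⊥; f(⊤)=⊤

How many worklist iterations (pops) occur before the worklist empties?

13

Trace (13 dequeues):
  [1] u=0 | in 0 | out 5 | prev ⊥ | push {}
  [2] u=1 | in ⊥ | out 1 | ==
  [3] u=2 | in ⊥ | out 1 | ==
  [4] u=3 | in 5 | out ⊤ | prev 0 | push {0}
  [5] u=4 | in ⊤ | out 3 | prev ⊥ | push {}
  [6] u=5 | in ⊥ | out ⊥ | ==
  [7] u=6 | in 1 | out ⊤ | prev 5 | push {3}
  [8] u=7 | in ⊤ | out ⊤ | prev ⊥ | push {5}
  [9] u=0 | in ⊤ | out ⊤ | prev 5 | push {}
  [10] u=3 | in ⊤ | out ⊤ | ==
  [11] u=5 | in ⊤ | out ⊤ | prev ⊥ | push {2,6}
  [12] u=2 | in ⊤ | out ⊤ | prev 1 | push {}
  [13] u=6 | in ⊤ | out ⊤ | ==

Converged values:
  [0] ⊤
  [1] 1
  [2] ⊤
  [3] ⊤
  [4] 3
  [5] ⊤
  [6] ⊤
  [7] ⊤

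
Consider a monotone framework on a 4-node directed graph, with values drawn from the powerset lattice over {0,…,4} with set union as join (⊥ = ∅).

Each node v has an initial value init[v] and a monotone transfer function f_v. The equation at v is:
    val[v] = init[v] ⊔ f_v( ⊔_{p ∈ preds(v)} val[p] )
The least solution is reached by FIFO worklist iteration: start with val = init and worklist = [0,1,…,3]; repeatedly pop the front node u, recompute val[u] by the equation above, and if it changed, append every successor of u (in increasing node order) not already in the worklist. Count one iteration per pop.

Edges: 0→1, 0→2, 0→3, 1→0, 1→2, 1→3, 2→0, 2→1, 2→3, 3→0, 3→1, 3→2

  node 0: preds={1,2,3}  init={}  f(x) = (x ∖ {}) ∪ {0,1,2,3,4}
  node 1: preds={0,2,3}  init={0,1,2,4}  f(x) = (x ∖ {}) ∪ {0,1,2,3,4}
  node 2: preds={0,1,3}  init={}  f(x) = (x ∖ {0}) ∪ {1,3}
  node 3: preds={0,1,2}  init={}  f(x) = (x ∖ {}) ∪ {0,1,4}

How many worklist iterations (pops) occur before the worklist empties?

7

Trace (7 dequeues):
  [1] u=0 | in {0,1,2,4} | out {0,1,2,3,4} | prev {} | push {}
  [2] u=1 | in {0,1,2,3,4} | out {0,1,2,3,4} | prev {0,1,2,4} | push {0}
  [3] u=2 | in {0,1,2,3,4} | out {1,2,3,4} | prev {} | push {1}
  [4] u=3 | in {0,1,2,3,4} | out {0,1,2,3,4} | prev {} | push {2}
  [5] u=0 | in {0,1,2,3,4} | out {0,1,2,3,4} | ==
  [6] u=1 | in {0,1,2,3,4} | out {0,1,2,3,4} | ==
  [7] u=2 | in {0,1,2,3,4} | out {1,2,3,4} | ==

Converged values:
  [0] {0,1,2,3,4}
  [1] {0,1,2,3,4}
  [2] {1,2,3,4}
  [3] {0,1,2,3,4}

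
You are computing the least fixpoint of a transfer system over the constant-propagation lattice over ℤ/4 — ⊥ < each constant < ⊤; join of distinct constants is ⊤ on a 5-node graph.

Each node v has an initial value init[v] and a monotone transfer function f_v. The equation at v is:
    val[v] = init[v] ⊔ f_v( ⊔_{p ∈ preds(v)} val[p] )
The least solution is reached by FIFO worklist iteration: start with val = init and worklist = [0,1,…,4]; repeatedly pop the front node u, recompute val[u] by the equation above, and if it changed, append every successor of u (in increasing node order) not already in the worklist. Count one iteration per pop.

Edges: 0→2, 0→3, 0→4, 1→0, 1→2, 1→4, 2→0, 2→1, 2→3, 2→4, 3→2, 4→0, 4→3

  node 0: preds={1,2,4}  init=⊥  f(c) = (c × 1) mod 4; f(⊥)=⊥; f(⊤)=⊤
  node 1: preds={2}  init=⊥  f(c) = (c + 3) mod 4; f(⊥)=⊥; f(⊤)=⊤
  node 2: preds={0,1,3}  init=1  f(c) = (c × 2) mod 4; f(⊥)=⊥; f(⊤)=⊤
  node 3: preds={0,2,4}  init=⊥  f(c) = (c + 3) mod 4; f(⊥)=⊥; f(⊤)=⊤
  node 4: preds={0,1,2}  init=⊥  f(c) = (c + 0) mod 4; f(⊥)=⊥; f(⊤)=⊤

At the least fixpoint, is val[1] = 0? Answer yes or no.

Iteration log — 11 steps:
  step 1. node 0  ⊔preds=1  new=1  old=⊥  +wl: 
  step 2. node 1  ⊔preds=1  new=0  old=⊥  +wl: 0
  step 3. node 2  ⊔preds=⊤  new=⊤  old=1  +wl: 1
  step 4. node 3  ⊔preds=⊤  new=⊤  old=⊥  +wl: 2
  step 5. node 4  ⊔preds=⊤  new=⊤  old=⊥  +wl: 3
  step 6. node 0  ⊔preds=⊤  new=⊤  old=1  +wl: 4
  step 7. node 1  ⊔preds=⊤  new=⊤  old=0  +wl: 0
  step 8. node 2  ⊔preds=⊤  new=⊤  stable
  step 9. node 3  ⊔preds=⊤  new=⊤  stable
  step 10. node 4  ⊔preds=⊤  new=⊤  stable
  step 11. node 0  ⊔preds=⊤  new=⊤  stable

Least fixpoint reached:
  node 0: ⊤
  node 1: ⊤
  node 2: ⊤
  node 3: ⊤
  node 4: ⊤

no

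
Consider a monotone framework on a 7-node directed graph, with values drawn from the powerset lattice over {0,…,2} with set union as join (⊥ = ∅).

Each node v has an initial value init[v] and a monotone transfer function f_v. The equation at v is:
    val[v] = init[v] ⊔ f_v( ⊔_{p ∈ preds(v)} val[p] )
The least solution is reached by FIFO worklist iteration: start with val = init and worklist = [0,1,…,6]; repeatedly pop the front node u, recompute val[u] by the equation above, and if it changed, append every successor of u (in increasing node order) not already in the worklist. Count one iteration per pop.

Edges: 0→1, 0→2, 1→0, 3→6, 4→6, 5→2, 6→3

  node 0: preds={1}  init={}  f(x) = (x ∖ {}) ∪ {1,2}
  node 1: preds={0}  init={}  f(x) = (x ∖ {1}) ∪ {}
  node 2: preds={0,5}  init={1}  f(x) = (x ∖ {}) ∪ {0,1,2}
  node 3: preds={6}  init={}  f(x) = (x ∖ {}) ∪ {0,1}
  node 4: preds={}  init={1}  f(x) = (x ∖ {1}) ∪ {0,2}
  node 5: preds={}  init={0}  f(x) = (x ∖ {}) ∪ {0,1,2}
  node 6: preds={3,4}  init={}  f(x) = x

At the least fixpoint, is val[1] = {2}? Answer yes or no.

Worklist (11 pops):
  #1 pop 0: in={} → {1,2} (was {}); enqueue []
  #2 pop 1: in={1,2} → {2} (was {}); enqueue [0]
  #3 pop 2: in={0,1,2} → {0,1,2} (was {1}); enqueue []
  #4 pop 3: in={} → {0,1} (was {}); enqueue []
  #5 pop 4: in={} → {0,1,2} (was {1}); enqueue []
  #6 pop 5: in={} → {0,1,2} (was {0}); enqueue [2]
  #7 pop 6: in={0,1,2} → {0,1,2} (was {}); enqueue [3]
  #8 pop 0: in={2} → {1,2} (no change)
  #9 pop 2: in={0,1,2} → {0,1,2} (no change)
  #10 pop 3: in={0,1,2} → {0,1,2} (was {0,1}); enqueue [6]
  #11 pop 6: in={0,1,2} → {0,1,2} (no change)

Fixpoint:
  val[0] = {1,2}
  val[1] = {2}
  val[2] = {0,1,2}
  val[3] = {0,1,2}
  val[4] = {0,1,2}
  val[5] = {0,1,2}
  val[6] = {0,1,2}

yes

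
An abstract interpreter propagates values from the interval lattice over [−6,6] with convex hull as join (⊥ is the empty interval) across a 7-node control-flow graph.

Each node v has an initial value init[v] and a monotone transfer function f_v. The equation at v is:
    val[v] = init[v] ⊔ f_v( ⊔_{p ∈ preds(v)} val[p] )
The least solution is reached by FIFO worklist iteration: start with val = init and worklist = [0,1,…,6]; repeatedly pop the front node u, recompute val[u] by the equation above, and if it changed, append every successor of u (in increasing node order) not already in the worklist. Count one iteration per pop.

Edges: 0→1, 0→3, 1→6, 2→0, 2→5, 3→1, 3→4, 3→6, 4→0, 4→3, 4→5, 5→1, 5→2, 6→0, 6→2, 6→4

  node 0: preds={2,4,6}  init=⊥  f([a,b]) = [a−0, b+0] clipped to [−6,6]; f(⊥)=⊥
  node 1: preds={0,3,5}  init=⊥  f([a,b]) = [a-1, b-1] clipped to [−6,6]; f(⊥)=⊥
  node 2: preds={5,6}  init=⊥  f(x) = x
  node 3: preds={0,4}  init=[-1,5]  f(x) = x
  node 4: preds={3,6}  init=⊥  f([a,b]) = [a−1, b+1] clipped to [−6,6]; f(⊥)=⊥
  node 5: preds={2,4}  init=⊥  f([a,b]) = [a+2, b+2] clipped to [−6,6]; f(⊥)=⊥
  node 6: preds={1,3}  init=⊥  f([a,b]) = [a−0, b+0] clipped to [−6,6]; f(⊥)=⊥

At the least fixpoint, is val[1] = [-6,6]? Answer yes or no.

no

Worklist (43 pops):
  #1 pop 0: in=⊥ → ⊥ (no change)
  #2 pop 1: in=[-1,5] → [-2,4] (was ⊥); enqueue []
  #3 pop 2: in=⊥ → ⊥ (no change)
  #4 pop 3: in=⊥ → [-1,5] (no change)
  #5 pop 4: in=[-1,5] → [-2,6] (was ⊥); enqueue [0,3]
  #6 pop 5: in=[-2,6] → [0,6] (was ⊥); enqueue [1,2]
  #7 pop 6: in=[-2,5] → [-2,5] (was ⊥); enqueue [4]
  #8 pop 0: in=[-2,6] → [-2,6] (was ⊥); enqueue []
  #9 pop 3: in=[-2,6] → [-2,6] (was [-1,5]); enqueue [6]
  #10 pop 1: in=[-2,6] → [-3,5] (was [-2,4]); enqueue []
  #11 pop 2: in=[-2,6] → [-2,6] (was ⊥); enqueue [0,5]
  #12 pop 4: in=[-2,6] → [-3,6] (was [-2,6]); enqueue [3]
  #13 pop 6: in=[-3,6] → [-3,6] (was [-2,5]); enqueue [2,4]
  #14 pop 0: in=[-3,6] → [-3,6] (was [-2,6]); enqueue [1]
  #15 pop 5: in=[-3,6] → [-1,6] (was [0,6]); enqueue []
  #16 pop 3: in=[-3,6] → [-3,6] (was [-2,6]); enqueue [6]
  #17 pop 2: in=[-3,6] → [-3,6] (was [-2,6]); enqueue [0,5]
  #18 pop 4: in=[-3,6] → [-4,6] (was [-3,6]); enqueue [3]
  #19 pop 1: in=[-3,6] → [-4,5] (was [-3,5]); enqueue []
  #20 pop 6: in=[-4,6] → [-4,6] (was [-3,6]); enqueue [2,4]
  #21 pop 0: in=[-4,6] → [-4,6] (was [-3,6]); enqueue [1]
  #22 pop 5: in=[-4,6] → [-2,6] (was [-1,6]); enqueue []
  #23 pop 3: in=[-4,6] → [-4,6] (was [-3,6]); enqueue [6]
  #24 pop 2: in=[-4,6] → [-4,6] (was [-3,6]); enqueue [0,5]
  #25 pop 4: in=[-4,6] → [-5,6] (was [-4,6]); enqueue [3]
  #26 pop 1: in=[-4,6] → [-5,5] (was [-4,5]); enqueue []
  #27 pop 6: in=[-5,6] → [-5,6] (was [-4,6]); enqueue [2,4]
  #28 pop 0: in=[-5,6] → [-5,6] (was [-4,6]); enqueue [1]
  #29 pop 5: in=[-5,6] → [-3,6] (was [-2,6]); enqueue []
  #30 pop 3: in=[-5,6] → [-5,6] (was [-4,6]); enqueue [6]
  #31 pop 2: in=[-5,6] → [-5,6] (was [-4,6]); enqueue [0,5]
  #32 pop 4: in=[-5,6] → [-6,6] (was [-5,6]); enqueue [3]
  #33 pop 1: in=[-5,6] → [-6,5] (was [-5,5]); enqueue []
  #34 pop 6: in=[-6,6] → [-6,6] (was [-5,6]); enqueue [2,4]
  #35 pop 0: in=[-6,6] → [-6,6] (was [-5,6]); enqueue [1]
  #36 pop 5: in=[-6,6] → [-4,6] (was [-3,6]); enqueue []
  #37 pop 3: in=[-6,6] → [-6,6] (was [-5,6]); enqueue [6]
  #38 pop 2: in=[-6,6] → [-6,6] (was [-5,6]); enqueue [0,5]
  #39 pop 4: in=[-6,6] → [-6,6] (no change)
  #40 pop 1: in=[-6,6] → [-6,5] (no change)
  #41 pop 6: in=[-6,6] → [-6,6] (no change)
  #42 pop 0: in=[-6,6] → [-6,6] (no change)
  #43 pop 5: in=[-6,6] → [-4,6] (no change)

Fixpoint:
  val[0] = [-6,6]
  val[1] = [-6,5]
  val[2] = [-6,6]
  val[3] = [-6,6]
  val[4] = [-6,6]
  val[5] = [-4,6]
  val[6] = [-6,6]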